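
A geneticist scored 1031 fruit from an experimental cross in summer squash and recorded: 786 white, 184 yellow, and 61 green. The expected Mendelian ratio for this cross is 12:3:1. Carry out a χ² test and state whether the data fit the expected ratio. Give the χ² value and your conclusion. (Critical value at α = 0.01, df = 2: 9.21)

0.842; consistent

The 12:3:1 ratio has 16 parts, so with N = 1031 the expected counts are:
  white: 1031 × 12/16 = 773.25
  yellow: 1031 × 3/16 = 193.3125
  green: 1031 × 1/16 = 64.4375
χ² = Σ (O − E)² / E
  white: (786 − 773.25)² / 773.25 = 0.2102
  yellow: (184 − 193.3125)² / 193.3125 = 0.4486
  green: (61 − 64.4375)² / 64.4375 = 0.1834
χ² = 0.2102 + 0.4486 + 0.1834 = 0.8422 ≈ 0.842
Degrees of freedom = 3 − 1 = 2; critical value at α = 0.01 is 9.21.
Since 0.842 < 9.21, we fail to reject the null hypothesis — the data are consistent with the 12:3:1 ratio.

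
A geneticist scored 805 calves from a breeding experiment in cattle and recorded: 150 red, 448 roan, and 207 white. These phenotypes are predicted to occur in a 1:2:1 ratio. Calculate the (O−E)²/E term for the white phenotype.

0.164

Total ratio parts = 4. Expected numbers out of 805:
  red: 805 × 1/4 = 201.25
  roan: 805 × 2/4 = 402.5
  white: 805 × 1/4 = 201.25
Contribution of white: (207 − 201.25)² / 201.25 = 0.1643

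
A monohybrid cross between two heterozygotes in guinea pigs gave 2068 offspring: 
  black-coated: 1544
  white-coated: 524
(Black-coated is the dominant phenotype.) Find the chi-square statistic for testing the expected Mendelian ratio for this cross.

For a monohybrid cross between heterozygotes with complete dominance, the expected phenotypic ratio is 3:1.
The 3:1 ratio has 4 parts, so with N = 2068 the expected counts are:
  black-coated: 2068 × 3/4 = 1551
  white-coated: 2068 × 1/4 = 517
χ² = Σ (O − E)² / E
  black-coated: (1544 − 1551)² / 1551 = 0.0316
  white-coated: (524 − 517)² / 517 = 0.0948
χ² = 0.0316 + 0.0948 = 0.1264 ≈ 0.126

0.126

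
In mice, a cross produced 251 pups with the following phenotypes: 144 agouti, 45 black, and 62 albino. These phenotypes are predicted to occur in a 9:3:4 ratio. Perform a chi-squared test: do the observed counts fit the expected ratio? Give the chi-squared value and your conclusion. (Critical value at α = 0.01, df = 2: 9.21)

The 9:3:4 ratio has 16 parts, so with N = 251 the expected counts are:
  agouti: 251 × 9/16 = 141.1875
  black: 251 × 3/16 = 47.0625
  albino: 251 × 4/16 = 62.75
χ² = Σ (O − E)² / E
  agouti: (144 − 141.1875)² / 141.1875 = 0.0560
  black: (45 − 47.0625)² / 47.0625 = 0.0904
  albino: (62 − 62.75)² / 62.75 = 0.0090
χ² = 0.0560 + 0.0904 + 0.0090 = 0.1554 ≈ 0.155
Degrees of freedom = 3 − 1 = 2; critical value at α = 0.01 is 9.21.
Since 0.155 < 9.21, we fail to reject the null hypothesis — the data are consistent with the 9:3:4 ratio.

0.155; consistent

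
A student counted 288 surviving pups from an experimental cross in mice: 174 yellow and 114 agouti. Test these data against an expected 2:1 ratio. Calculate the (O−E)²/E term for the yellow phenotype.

1.688

The 2:1 ratio has 3 parts, so with N = 288 the expected counts are:
  yellow: 288 × 2/3 = 192
  agouti: 288 × 1/3 = 96
Contribution of yellow: (174 − 192)² / 192 = 1.6875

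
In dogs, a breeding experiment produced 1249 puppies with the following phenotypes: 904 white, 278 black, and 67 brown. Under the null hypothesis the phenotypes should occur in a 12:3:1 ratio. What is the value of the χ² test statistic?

10.909

Expected counts for N = 1249 under a 12:3:1 ratio (total parts = 16):
  white: 1249 × 12/16 = 936.75
  black: 1249 × 3/16 = 234.1875
  brown: 1249 × 1/16 = 78.0625
χ² = Σ (O − E)² / E
  white: (904 − 936.75)² / 936.75 = 1.1450
  black: (278 − 234.1875)² / 234.1875 = 8.1966
  brown: (67 − 78.0625)² / 78.0625 = 1.5677
χ² = 1.1450 + 8.1966 + 1.5677 = 10.9093 ≈ 10.909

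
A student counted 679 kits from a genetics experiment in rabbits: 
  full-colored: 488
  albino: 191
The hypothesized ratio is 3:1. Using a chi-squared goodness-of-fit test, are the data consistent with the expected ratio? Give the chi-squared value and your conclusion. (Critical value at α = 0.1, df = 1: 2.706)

The 3:1 ratio has 4 parts, so with N = 679 the expected counts are:
  full-colored: 679 × 3/4 = 509.25
  albino: 679 × 1/4 = 169.75
χ² = Σ (O − E)² / E
  full-colored: (488 − 509.25)² / 509.25 = 0.8867
  albino: (191 − 169.75)² / 169.75 = 2.6602
χ² = 0.8867 + 2.6602 = 3.5469 ≈ 3.547
Degrees of freedom = 2 − 1 = 1; critical value at α = 0.1 is 2.706.
Since 3.547 > 2.706, we reject the null hypothesis — the data do not fit the 3:1 ratio.

3.547; not consistent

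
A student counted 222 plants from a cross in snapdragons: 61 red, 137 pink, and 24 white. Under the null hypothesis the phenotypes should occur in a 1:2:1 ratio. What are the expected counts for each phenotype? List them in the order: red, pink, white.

55.5, 111, 55.5

Expected counts for N = 222 under a 1:2:1 ratio (total parts = 4):
  red: 222 × 1/4 = 55.5
  pink: 222 × 2/4 = 111
  white: 222 × 1/4 = 55.5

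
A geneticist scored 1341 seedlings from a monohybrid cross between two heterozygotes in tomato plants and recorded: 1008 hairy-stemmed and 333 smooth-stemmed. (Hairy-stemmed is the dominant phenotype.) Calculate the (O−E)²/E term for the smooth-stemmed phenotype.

For a monohybrid cross between heterozygotes with complete dominance, the expected phenotypic ratio is 3:1.
Total ratio parts = 4. Expected numbers out of 1341:
  hairy-stemmed: 1341 × 3/4 = 1005.75
  smooth-stemmed: 1341 × 1/4 = 335.25
Contribution of smooth-stemmed: (333 − 335.25)² / 335.25 = 0.0151

0.015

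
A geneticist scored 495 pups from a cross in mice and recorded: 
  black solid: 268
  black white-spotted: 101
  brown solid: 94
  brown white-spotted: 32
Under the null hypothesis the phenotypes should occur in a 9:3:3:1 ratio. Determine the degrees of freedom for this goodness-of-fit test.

A goodness-of-fit test with 4 phenotype classes has df = 4 − 1 = 3.

3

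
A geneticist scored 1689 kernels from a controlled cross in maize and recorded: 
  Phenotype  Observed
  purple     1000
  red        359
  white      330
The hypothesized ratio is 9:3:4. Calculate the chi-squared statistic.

28.432

Expected counts for N = 1689 under a 9:3:4 ratio (total parts = 16):
  purple: 1689 × 9/16 = 950.0625
  red: 1689 × 3/16 = 316.6875
  white: 1689 × 4/16 = 422.25
χ² = Σ (O − E)² / E
  purple: (1000 − 950.0625)² / 950.0625 = 2.6248
  red: (359 − 316.6875)² / 316.6875 = 5.6534
  white: (330 − 422.25)² / 422.25 = 20.1541
χ² = 2.6248 + 5.6534 + 20.1541 = 28.4323 ≈ 28.432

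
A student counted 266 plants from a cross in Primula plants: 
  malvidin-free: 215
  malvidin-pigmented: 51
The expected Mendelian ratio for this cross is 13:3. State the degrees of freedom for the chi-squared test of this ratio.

1

A goodness-of-fit test with 2 phenotype classes has df = 2 − 1 = 1.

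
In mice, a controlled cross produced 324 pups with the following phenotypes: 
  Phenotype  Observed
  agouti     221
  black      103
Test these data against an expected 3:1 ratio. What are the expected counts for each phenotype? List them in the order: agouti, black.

The 3:1 ratio has 4 parts, so with N = 324 the expected counts are:
  agouti: 324 × 3/4 = 243
  black: 324 × 1/4 = 81

243, 81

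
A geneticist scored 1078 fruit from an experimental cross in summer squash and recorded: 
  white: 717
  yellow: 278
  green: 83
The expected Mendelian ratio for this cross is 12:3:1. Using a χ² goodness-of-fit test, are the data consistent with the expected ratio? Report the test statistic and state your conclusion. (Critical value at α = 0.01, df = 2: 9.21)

Total ratio parts = 16. Expected numbers out of 1078:
  white: 1078 × 12/16 = 808.5
  yellow: 1078 × 3/16 = 202.125
  green: 1078 × 1/16 = 67.375
χ² = Σ (O − E)² / E
  white: (717 − 808.5)² / 808.5 = 10.3553
  yellow: (278 − 202.125)² / 202.125 = 28.4825
  green: (83 − 67.375)² / 67.375 = 3.6236
χ² = 10.3553 + 28.4825 + 3.6236 = 42.4614 ≈ 42.461
Degrees of freedom = 3 − 1 = 2; critical value at α = 0.01 is 9.21.
Since 42.461 > 9.21, we reject the null hypothesis — the data do not fit the 12:3:1 ratio.

42.461; not consistent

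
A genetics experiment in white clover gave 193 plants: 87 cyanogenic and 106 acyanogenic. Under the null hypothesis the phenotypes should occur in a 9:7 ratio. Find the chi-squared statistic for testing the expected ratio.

9.789

The 9:7 ratio has 16 parts, so with N = 193 the expected counts are:
  cyanogenic: 193 × 9/16 = 108.5625
  acyanogenic: 193 × 7/16 = 84.4375
χ² = Σ (O − E)² / E
  cyanogenic: (87 − 108.5625)² / 108.5625 = 4.2827
  acyanogenic: (106 − 84.4375)² / 84.4375 = 5.5063
χ² = 4.2827 + 5.5063 = 9.789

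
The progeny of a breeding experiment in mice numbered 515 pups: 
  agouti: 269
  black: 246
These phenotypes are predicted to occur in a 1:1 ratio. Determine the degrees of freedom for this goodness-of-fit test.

1

A goodness-of-fit test with 2 phenotype classes has df = 2 − 1 = 1.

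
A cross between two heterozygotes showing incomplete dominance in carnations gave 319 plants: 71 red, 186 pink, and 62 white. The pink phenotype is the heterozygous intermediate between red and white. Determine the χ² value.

9.313

With incomplete dominance, a heterozygote × heterozygote cross gives a 1:2:1 phenotypic ratio.
Expected counts for N = 319 under a 1:2:1 ratio (total parts = 4):
  red: 319 × 1/4 = 79.75
  pink: 319 × 2/4 = 159.5
  white: 319 × 1/4 = 79.75
χ² = Σ (O − E)² / E
  red: (71 − 79.75)² / 79.75 = 0.9600
  pink: (186 − 159.5)² / 159.5 = 4.4028
  white: (62 − 79.75)² / 79.75 = 3.9506
χ² = 0.9600 + 4.4028 + 3.9506 = 9.3134 ≈ 9.313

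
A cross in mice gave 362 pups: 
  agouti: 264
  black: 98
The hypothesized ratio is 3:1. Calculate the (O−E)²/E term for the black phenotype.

The 3:1 ratio has 4 parts, so with N = 362 the expected counts are:
  agouti: 362 × 3/4 = 271.5
  black: 362 × 1/4 = 90.5
Contribution of black: (98 − 90.5)² / 90.5 = 0.6215

0.622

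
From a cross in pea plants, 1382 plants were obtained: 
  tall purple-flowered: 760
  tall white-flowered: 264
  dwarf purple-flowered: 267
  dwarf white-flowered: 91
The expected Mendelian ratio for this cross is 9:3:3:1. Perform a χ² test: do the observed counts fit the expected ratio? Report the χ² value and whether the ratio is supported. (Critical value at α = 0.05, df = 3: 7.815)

Total ratio parts = 16. Expected numbers out of 1382:
  tall purple-flowered: 1382 × 9/16 = 777.375
  tall white-flowered: 1382 × 3/16 = 259.125
  dwarf purple-flowered: 1382 × 3/16 = 259.125
  dwarf white-flowered: 1382 × 1/16 = 86.375
χ² = Σ (O − E)² / E
  tall purple-flowered: (760 − 777.375)² / 777.375 = 0.3883
  tall white-flowered: (264 − 259.125)² / 259.125 = 0.0917
  dwarf purple-flowered: (267 − 259.125)² / 259.125 = 0.2393
  dwarf white-flowered: (91 − 86.375)² / 86.375 = 0.2476
χ² = 0.3883 + 0.0917 + 0.2393 + 0.2476 = 0.9669 ≈ 0.967
Degrees of freedom = 4 − 1 = 3; critical value at α = 0.05 is 7.815.
Since 0.967 < 7.815, we fail to reject the null hypothesis — the data are consistent with the 9:3:3:1 ratio.

0.967; consistent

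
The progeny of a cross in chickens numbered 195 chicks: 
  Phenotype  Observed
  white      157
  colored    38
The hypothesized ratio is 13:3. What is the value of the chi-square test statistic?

Total ratio parts = 16. Expected numbers out of 195:
  white: 195 × 13/16 = 158.4375
  colored: 195 × 3/16 = 36.5625
χ² = Σ (O − E)² / E
  white: (157 − 158.4375)² / 158.4375 = 0.0130
  colored: (38 − 36.5625)² / 36.5625 = 0.0565
χ² = 0.0130 + 0.0565 = 0.0695 ≈ 0.070

0.070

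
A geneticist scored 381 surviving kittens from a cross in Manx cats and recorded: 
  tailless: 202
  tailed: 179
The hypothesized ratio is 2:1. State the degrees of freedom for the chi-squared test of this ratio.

A goodness-of-fit test with 2 phenotype classes has df = 2 − 1 = 1.

1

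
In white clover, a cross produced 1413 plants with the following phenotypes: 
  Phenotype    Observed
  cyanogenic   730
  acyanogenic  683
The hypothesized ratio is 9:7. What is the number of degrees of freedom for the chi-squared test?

A goodness-of-fit test with 2 phenotype classes has df = 2 − 1 = 1.

1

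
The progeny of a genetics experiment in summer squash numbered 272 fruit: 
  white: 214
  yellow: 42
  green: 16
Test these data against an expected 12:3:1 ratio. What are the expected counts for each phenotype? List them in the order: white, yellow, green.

The 12:3:1 ratio has 16 parts, so with N = 272 the expected counts are:
  white: 272 × 12/16 = 204
  yellow: 272 × 3/16 = 51
  green: 272 × 1/16 = 17

204, 51, 17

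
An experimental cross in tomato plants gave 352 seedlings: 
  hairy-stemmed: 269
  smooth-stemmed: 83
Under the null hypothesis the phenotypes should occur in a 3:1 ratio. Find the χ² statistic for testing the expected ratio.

Total ratio parts = 4. Expected numbers out of 352:
  hairy-stemmed: 352 × 3/4 = 264
  smooth-stemmed: 352 × 1/4 = 88
χ² = Σ (O − E)² / E
  hairy-stemmed: (269 − 264)² / 264 = 0.0947
  smooth-stemmed: (83 − 88)² / 88 = 0.2841
χ² = 0.0947 + 0.2841 = 0.3788 ≈ 0.379

0.379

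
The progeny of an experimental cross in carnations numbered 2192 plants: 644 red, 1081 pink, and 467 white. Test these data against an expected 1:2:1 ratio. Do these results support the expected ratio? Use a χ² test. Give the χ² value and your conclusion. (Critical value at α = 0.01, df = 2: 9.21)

28.995; not consistent

Total ratio parts = 4. Expected numbers out of 2192:
  red: 2192 × 1/4 = 548
  pink: 2192 × 2/4 = 1096
  white: 2192 × 1/4 = 548
χ² = Σ (O − E)² / E
  red: (644 − 548)² / 548 = 16.8175
  pink: (1081 − 1096)² / 1096 = 0.2053
  white: (467 − 548)² / 548 = 11.9726
χ² = 16.8175 + 0.2053 + 11.9726 = 28.9954 ≈ 28.995
Degrees of freedom = 3 − 1 = 2; critical value at α = 0.01 is 9.21.
Since 28.995 > 9.21, we reject the null hypothesis — the data do not fit the 1:2:1 ratio.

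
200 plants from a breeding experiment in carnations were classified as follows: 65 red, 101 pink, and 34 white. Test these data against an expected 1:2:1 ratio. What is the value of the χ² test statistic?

Total ratio parts = 4. Expected numbers out of 200:
  red: 200 × 1/4 = 50
  pink: 200 × 2/4 = 100
  white: 200 × 1/4 = 50
χ² = Σ (O − E)² / E
  red: (65 − 50)² / 50 = 4.5000
  pink: (101 − 100)² / 100 = 0.0100
  white: (34 − 50)² / 50 = 5.1200
χ² = 4.5000 + 0.0100 + 5.1200 = 9.630

9.630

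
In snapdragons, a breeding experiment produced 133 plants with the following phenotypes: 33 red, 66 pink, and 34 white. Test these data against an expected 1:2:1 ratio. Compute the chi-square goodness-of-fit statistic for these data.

0.023

Expected counts for N = 133 under a 1:2:1 ratio (total parts = 4):
  red: 133 × 1/4 = 33.25
  pink: 133 × 2/4 = 66.5
  white: 133 × 1/4 = 33.25
χ² = Σ (O − E)² / E
  red: (33 − 33.25)² / 33.25 = 0.0019
  pink: (66 − 66.5)² / 66.5 = 0.0038
  white: (34 − 33.25)² / 33.25 = 0.0169
χ² = 0.0019 + 0.0038 + 0.0169 = 0.0226 ≈ 0.023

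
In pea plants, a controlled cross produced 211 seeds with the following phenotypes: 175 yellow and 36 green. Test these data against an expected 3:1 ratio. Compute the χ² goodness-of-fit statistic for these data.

7.092

Total ratio parts = 4. Expected numbers out of 211:
  yellow: 211 × 3/4 = 158.25
  green: 211 × 1/4 = 52.75
χ² = Σ (O − E)² / E
  yellow: (175 − 158.25)² / 158.25 = 1.7729
  green: (36 − 52.75)² / 52.75 = 5.3187
χ² = 1.7729 + 5.3187 = 7.0916 ≈ 7.092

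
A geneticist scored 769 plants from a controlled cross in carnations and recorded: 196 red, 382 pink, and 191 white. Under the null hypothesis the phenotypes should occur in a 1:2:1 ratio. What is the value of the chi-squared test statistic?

The 1:2:1 ratio has 4 parts, so with N = 769 the expected counts are:
  red: 769 × 1/4 = 192.25
  pink: 769 × 2/4 = 384.5
  white: 769 × 1/4 = 192.25
χ² = Σ (O − E)² / E
  red: (196 − 192.25)² / 192.25 = 0.0731
  pink: (382 − 384.5)² / 384.5 = 0.0163
  white: (191 − 192.25)² / 192.25 = 0.0081
χ² = 0.0731 + 0.0163 + 0.0081 = 0.0975 ≈ 0.098

0.098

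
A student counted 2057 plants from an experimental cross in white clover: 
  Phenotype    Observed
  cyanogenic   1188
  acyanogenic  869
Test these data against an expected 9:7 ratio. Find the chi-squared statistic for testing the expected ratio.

1.891

The 9:7 ratio has 16 parts, so with N = 2057 the expected counts are:
  cyanogenic: 2057 × 9/16 = 1157.0625
  acyanogenic: 2057 × 7/16 = 899.9375
χ² = Σ (O − E)² / E
  cyanogenic: (1188 − 1157.0625)² / 1157.0625 = 0.8272
  acyanogenic: (869 − 899.9375)² / 899.9375 = 1.0636
χ² = 0.8272 + 1.0636 = 1.8908 ≈ 1.891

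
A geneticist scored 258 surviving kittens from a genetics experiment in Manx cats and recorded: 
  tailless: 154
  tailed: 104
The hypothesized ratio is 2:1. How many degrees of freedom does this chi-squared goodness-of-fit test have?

1

A goodness-of-fit test with 2 phenotype classes has df = 2 − 1 = 1.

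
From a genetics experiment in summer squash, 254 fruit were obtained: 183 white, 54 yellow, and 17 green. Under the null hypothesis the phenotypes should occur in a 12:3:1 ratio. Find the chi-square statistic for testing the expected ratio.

Under the 12:3:1 hypothesis (Σ ratio = 16, N = 254):
  white: 254 × 12/16 = 190.5
  yellow: 254 × 3/16 = 47.625
  green: 254 × 1/16 = 15.875
χ² = Σ (O − E)² / E
  white: (183 − 190.5)² / 190.5 = 0.2953
  yellow: (54 − 47.625)² / 47.625 = 0.8533
  green: (17 − 15.875)² / 15.875 = 0.0797
χ² = 0.2953 + 0.8533 + 0.0797 = 1.2283 ≈ 1.228

1.228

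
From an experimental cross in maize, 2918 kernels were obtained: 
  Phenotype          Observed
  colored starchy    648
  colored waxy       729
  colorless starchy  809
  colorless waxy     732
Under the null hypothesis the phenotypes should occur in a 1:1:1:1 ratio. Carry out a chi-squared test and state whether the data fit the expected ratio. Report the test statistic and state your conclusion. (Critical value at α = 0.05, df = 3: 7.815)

Under the 1:1:1:1 hypothesis (Σ ratio = 4, N = 2918):
  colored starchy: 2918 × 1/4 = 729.5
  colored waxy: 2918 × 1/4 = 729.5
  colorless starchy: 2918 × 1/4 = 729.5
  colorless waxy: 2918 × 1/4 = 729.5
χ² = Σ (O − E)² / E
  colored starchy: (648 − 729.5)² / 729.5 = 9.1052
  colored waxy: (729 − 729.5)² / 729.5 = 0.0003
  colorless starchy: (809 − 729.5)² / 729.5 = 8.6638
  colorless waxy: (732 − 729.5)² / 729.5 = 0.0086
χ² = 9.1052 + 0.0003 + 8.6638 + 0.0086 = 17.7779 ≈ 17.778
Degrees of freedom = 4 − 1 = 3; critical value at α = 0.05 is 7.815.
Since 17.778 > 7.815, we reject the null hypothesis — the data do not fit the 1:1:1:1 ratio.

17.778; not consistent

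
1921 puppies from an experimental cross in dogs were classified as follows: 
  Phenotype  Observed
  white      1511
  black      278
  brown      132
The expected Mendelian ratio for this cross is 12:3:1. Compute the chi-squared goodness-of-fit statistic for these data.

Expected counts for N = 1921 under a 12:3:1 ratio (total parts = 16):
  white: 1921 × 12/16 = 1440.75
  black: 1921 × 3/16 = 360.1875
  brown: 1921 × 1/16 = 120.0625
χ² = Σ (O − E)² / E
  white: (1511 − 1440.75)² / 1440.75 = 3.4253
  black: (278 − 360.1875)² / 360.1875 = 18.7535
  brown: (132 − 120.0625)² / 120.0625 = 1.1869
χ² = 3.4253 + 18.7535 + 1.1869 = 23.3657 ≈ 23.366

23.366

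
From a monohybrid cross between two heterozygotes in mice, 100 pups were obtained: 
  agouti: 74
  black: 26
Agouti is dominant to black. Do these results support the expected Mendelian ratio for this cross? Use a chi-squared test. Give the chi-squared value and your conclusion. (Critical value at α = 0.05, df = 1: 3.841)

0.053; consistent

For a monohybrid cross between heterozygotes with complete dominance, the expected phenotypic ratio is 3:1.
Under the 3:1 hypothesis (Σ ratio = 4, N = 100):
  agouti: 100 × 3/4 = 75
  black: 100 × 1/4 = 25
χ² = Σ (O − E)² / E
  agouti: (74 − 75)² / 75 = 0.0133
  black: (26 − 25)² / 25 = 0.0400
χ² = 0.0133 + 0.0400 = 0.0533 ≈ 0.053
Degrees of freedom = 2 − 1 = 1; critical value at α = 0.05 is 3.841.
Since 0.053 < 3.841, we fail to reject the null hypothesis — the data are consistent with the 3:1 ratio.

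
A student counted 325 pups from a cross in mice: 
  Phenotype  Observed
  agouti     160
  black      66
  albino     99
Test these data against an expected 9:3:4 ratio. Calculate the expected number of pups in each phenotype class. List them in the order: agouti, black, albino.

182.8125, 60.9375, 81.25

Expected counts for N = 325 under a 9:3:4 ratio (total parts = 16):
  agouti: 325 × 9/16 = 182.8125
  black: 325 × 3/16 = 60.9375
  albino: 325 × 4/16 = 81.25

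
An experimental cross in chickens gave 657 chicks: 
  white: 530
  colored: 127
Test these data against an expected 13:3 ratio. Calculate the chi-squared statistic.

The 13:3 ratio has 16 parts, so with N = 657 the expected counts are:
  white: 657 × 13/16 = 533.8125
  colored: 657 × 3/16 = 123.1875
χ² = Σ (O − E)² / E
  white: (530 − 533.8125)² / 533.8125 = 0.0272
  colored: (127 − 123.1875)² / 123.1875 = 0.1180
χ² = 0.0272 + 0.1180 = 0.1452 ≈ 0.145

0.145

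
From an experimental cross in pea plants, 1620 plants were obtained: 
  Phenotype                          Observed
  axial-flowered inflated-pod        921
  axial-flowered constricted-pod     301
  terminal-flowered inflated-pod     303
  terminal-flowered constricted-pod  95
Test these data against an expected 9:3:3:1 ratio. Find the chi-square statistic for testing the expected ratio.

0.517

Total ratio parts = 16. Expected numbers out of 1620:
  axial-flowered inflated-pod: 1620 × 9/16 = 911.25
  axial-flowered constricted-pod: 1620 × 3/16 = 303.75
  terminal-flowered inflated-pod: 1620 × 3/16 = 303.75
  terminal-flowered constricted-pod: 1620 × 1/16 = 101.25
χ² = Σ (O − E)² / E
  axial-flowered inflated-pod: (921 − 911.25)² / 911.25 = 0.1043
  axial-flowered constricted-pod: (301 − 303.75)² / 303.75 = 0.0249
  terminal-flowered inflated-pod: (303 − 303.75)² / 303.75 = 0.0019
  terminal-flowered constricted-pod: (95 − 101.25)² / 101.25 = 0.3858
χ² = 0.1043 + 0.0249 + 0.0019 + 0.3858 = 0.5169 ≈ 0.517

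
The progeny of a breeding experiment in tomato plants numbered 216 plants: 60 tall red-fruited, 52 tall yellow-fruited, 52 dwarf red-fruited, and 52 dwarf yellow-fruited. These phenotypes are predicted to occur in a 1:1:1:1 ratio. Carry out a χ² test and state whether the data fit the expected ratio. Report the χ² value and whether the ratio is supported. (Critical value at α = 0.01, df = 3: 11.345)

0.889; consistent

Total ratio parts = 4. Expected numbers out of 216:
  tall red-fruited: 216 × 1/4 = 54
  tall yellow-fruited: 216 × 1/4 = 54
  dwarf red-fruited: 216 × 1/4 = 54
  dwarf yellow-fruited: 216 × 1/4 = 54
χ² = Σ (O − E)² / E
  tall red-fruited: (60 − 54)² / 54 = 0.6667
  tall yellow-fruited: (52 − 54)² / 54 = 0.0741
  dwarf red-fruited: (52 − 54)² / 54 = 0.0741
  dwarf yellow-fruited: (52 − 54)² / 54 = 0.0741
χ² = 0.6667 + 0.0741 + 0.0741 + 0.0741 = 0.889
Degrees of freedom = 4 − 1 = 3; critical value at α = 0.01 is 11.345.
Since 0.889 < 11.345, we fail to reject the null hypothesis — the data are consistent with the 1:1:1:1 ratio.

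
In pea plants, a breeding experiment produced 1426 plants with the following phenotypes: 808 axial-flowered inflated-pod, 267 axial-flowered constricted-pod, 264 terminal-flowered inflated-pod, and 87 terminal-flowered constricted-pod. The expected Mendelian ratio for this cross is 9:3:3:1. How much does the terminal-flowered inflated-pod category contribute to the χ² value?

0.043

Total ratio parts = 16. Expected numbers out of 1426:
  axial-flowered inflated-pod: 1426 × 9/16 = 802.125
  axial-flowered constricted-pod: 1426 × 3/16 = 267.375
  terminal-flowered inflated-pod: 1426 × 3/16 = 267.375
  terminal-flowered constricted-pod: 1426 × 1/16 = 89.125
Contribution of terminal-flowered inflated-pod: (264 − 267.375)² / 267.375 = 0.0426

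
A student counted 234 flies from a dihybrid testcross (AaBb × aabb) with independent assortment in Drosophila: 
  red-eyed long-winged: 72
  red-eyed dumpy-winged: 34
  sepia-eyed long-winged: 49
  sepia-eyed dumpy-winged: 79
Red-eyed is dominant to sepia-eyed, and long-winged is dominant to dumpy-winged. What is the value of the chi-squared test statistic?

A dihybrid testcross with independent assortment gives a 1:1:1:1 ratio.
Expected counts for N = 234 under a 1:1:1:1 ratio (total parts = 4):
  red-eyed long-winged: 234 × 1/4 = 58.5
  red-eyed dumpy-winged: 234 × 1/4 = 58.5
  sepia-eyed long-winged: 234 × 1/4 = 58.5
  sepia-eyed dumpy-winged: 234 × 1/4 = 58.5
χ² = Σ (O − E)² / E
  red-eyed long-winged: (72 − 58.5)² / 58.5 = 3.1154
  red-eyed dumpy-winged: (34 − 58.5)² / 58.5 = 10.2607
  sepia-eyed long-winged: (49 − 58.5)² / 58.5 = 1.5427
  sepia-eyed dumpy-winged: (79 − 58.5)² / 58.5 = 7.1838
χ² = 3.1154 + 10.2607 + 1.5427 + 7.1838 = 22.1026 ≈ 22.103

22.103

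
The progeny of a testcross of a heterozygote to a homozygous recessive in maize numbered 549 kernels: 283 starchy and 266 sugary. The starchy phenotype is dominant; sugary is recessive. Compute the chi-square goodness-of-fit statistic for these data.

A testcross of a heterozygote (Aa × aa) gives a 1:1 phenotypic ratio.
Total ratio parts = 2. Expected numbers out of 549:
  starchy: 549 × 1/2 = 274.5
  sugary: 549 × 1/2 = 274.5
χ² = Σ (O − E)² / E
  starchy: (283 − 274.5)² / 274.5 = 0.2632
  sugary: (266 − 274.5)² / 274.5 = 0.2632
χ² = 0.2632 + 0.2632 = 0.5264 ≈ 0.526

0.526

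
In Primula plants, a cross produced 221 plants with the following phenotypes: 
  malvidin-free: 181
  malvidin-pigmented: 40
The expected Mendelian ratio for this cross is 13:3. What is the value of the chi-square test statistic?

0.061

The 13:3 ratio has 16 parts, so with N = 221 the expected counts are:
  malvidin-free: 221 × 13/16 = 179.5625
  malvidin-pigmented: 221 × 3/16 = 41.4375
χ² = Σ (O − E)² / E
  malvidin-free: (181 − 179.5625)² / 179.5625 = 0.0115
  malvidin-pigmented: (40 − 41.4375)² / 41.4375 = 0.0499
χ² = 0.0115 + 0.0499 = 0.0614 ≈ 0.061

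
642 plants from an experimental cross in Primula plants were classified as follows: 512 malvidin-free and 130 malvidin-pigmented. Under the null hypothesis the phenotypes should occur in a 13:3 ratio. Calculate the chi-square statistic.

Expected counts for N = 642 under a 13:3 ratio (total parts = 16):
  malvidin-free: 642 × 13/16 = 521.625
  malvidin-pigmented: 642 × 3/16 = 120.375
χ² = Σ (O − E)² / E
  malvidin-free: (512 − 521.625)² / 521.625 = 0.1776
  malvidin-pigmented: (130 − 120.375)² / 120.375 = 0.7696
χ² = 0.1776 + 0.7696 = 0.9472 ≈ 0.947

0.947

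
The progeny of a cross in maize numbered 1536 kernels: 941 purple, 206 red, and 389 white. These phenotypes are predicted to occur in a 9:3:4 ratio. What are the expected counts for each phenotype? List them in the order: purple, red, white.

Total ratio parts = 16. Expected numbers out of 1536:
  purple: 1536 × 9/16 = 864
  red: 1536 × 3/16 = 288
  white: 1536 × 4/16 = 384

864, 288, 384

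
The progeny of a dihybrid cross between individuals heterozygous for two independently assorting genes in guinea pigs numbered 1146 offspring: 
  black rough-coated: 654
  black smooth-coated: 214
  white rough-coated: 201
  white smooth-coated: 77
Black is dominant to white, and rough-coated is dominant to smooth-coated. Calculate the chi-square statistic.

A dihybrid F₂ with independent assortment and complete dominance at both loci gives a 9:3:3:1 phenotypic ratio.
Expected counts for N = 1146 under a 9:3:3:1 ratio (total parts = 16):
  black rough-coated: 1146 × 9/16 = 644.625
  black smooth-coated: 1146 × 3/16 = 214.875
  white rough-coated: 1146 × 3/16 = 214.875
  white smooth-coated: 1146 × 1/16 = 71.625
χ² = Σ (O − E)² / E
  black rough-coated: (654 − 644.625)² / 644.625 = 0.1363
  black smooth-coated: (214 − 214.875)² / 214.875 = 0.0036
  white rough-coated: (201 − 214.875)² / 214.875 = 0.8959
  white smooth-coated: (77 − 71.625)² / 71.625 = 0.4034
χ² = 0.1363 + 0.0036 + 0.8959 + 0.4034 = 1.4392 ≈ 1.439

1.439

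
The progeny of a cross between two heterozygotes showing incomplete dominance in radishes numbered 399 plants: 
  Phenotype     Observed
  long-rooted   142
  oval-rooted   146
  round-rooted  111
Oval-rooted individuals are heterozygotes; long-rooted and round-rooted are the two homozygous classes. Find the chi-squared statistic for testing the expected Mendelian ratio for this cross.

With incomplete dominance, a heterozygote × heterozygote cross gives a 1:2:1 phenotypic ratio.
Total ratio parts = 4. Expected numbers out of 399:
  long-rooted: 399 × 1/4 = 99.75
  oval-rooted: 399 × 2/4 = 199.5
  round-rooted: 399 × 1/4 = 99.75
χ² = Σ (O − E)² / E
  long-rooted: (142 − 99.75)² / 99.75 = 17.8954
  oval-rooted: (146 − 199.5)² / 199.5 = 14.3471
  round-rooted: (111 − 99.75)² / 99.75 = 1.2688
χ² = 17.8954 + 14.3471 + 1.2688 = 33.5113 ≈ 33.511

33.511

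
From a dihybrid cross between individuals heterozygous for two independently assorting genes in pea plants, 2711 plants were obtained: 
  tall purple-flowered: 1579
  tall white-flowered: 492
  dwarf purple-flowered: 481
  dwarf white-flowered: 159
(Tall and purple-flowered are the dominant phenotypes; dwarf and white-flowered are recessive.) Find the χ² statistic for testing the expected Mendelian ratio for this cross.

4.551

A dihybrid F₂ with independent assortment and complete dominance at both loci gives a 9:3:3:1 phenotypic ratio.
Total ratio parts = 16. Expected numbers out of 2711:
  tall purple-flowered: 2711 × 9/16 = 1524.9375
  tall white-flowered: 2711 × 3/16 = 508.3125
  dwarf purple-flowered: 2711 × 3/16 = 508.3125
  dwarf white-flowered: 2711 × 1/16 = 169.4375
χ² = Σ (O − E)² / E
  tall purple-flowered: (1579 − 1524.9375)² / 1524.9375 = 1.9166
  tall white-flowered: (492 − 508.3125)² / 508.3125 = 0.5235
  dwarf purple-flowered: (481 − 508.3125)² / 508.3125 = 1.4675
  dwarf white-flowered: (159 − 169.4375)² / 169.4375 = 0.6430
χ² = 1.9166 + 0.5235 + 1.4675 + 0.6430 = 4.5506 ≈ 4.551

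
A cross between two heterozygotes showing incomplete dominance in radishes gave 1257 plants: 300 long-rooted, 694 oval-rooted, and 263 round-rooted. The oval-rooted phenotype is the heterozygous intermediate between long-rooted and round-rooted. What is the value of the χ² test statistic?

15.831

With incomplete dominance, a heterozygote × heterozygote cross gives a 1:2:1 phenotypic ratio.
The 1:2:1 ratio has 4 parts, so with N = 1257 the expected counts are:
  long-rooted: 1257 × 1/4 = 314.25
  oval-rooted: 1257 × 2/4 = 628.5
  round-rooted: 1257 × 1/4 = 314.25
χ² = Σ (O − E)² / E
  long-rooted: (300 − 314.25)² / 314.25 = 0.6462
  oval-rooted: (694 − 628.5)² / 628.5 = 6.8262
  round-rooted: (263 − 314.25)² / 314.25 = 8.3582
χ² = 0.6462 + 6.8262 + 8.3582 = 15.8306 ≈ 15.831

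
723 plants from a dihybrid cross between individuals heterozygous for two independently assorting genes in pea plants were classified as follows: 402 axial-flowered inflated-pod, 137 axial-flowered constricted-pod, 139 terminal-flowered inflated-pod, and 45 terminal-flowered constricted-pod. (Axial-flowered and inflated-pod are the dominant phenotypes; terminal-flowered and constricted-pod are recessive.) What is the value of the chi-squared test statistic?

A dihybrid F₂ with independent assortment and complete dominance at both loci gives a 9:3:3:1 phenotypic ratio.
Total ratio parts = 16. Expected numbers out of 723:
  axial-flowered inflated-pod: 723 × 9/16 = 406.6875
  axial-flowered constricted-pod: 723 × 3/16 = 135.5625
  terminal-flowered inflated-pod: 723 × 3/16 = 135.5625
  terminal-flowered constricted-pod: 723 × 1/16 = 45.1875
χ² = Σ (O − E)² / E
  axial-flowered inflated-pod: (402 − 406.6875)² / 406.6875 = 0.0540
  axial-flowered constricted-pod: (137 − 135.5625)² / 135.5625 = 0.0152
  terminal-flowered inflated-pod: (139 − 135.5625)² / 135.5625 = 0.0872
  terminal-flowered constricted-pod: (45 − 45.1875)² / 45.1875 = 0.0008
χ² = 0.0540 + 0.0152 + 0.0872 + 0.0008 = 0.1572 ≈ 0.157

0.157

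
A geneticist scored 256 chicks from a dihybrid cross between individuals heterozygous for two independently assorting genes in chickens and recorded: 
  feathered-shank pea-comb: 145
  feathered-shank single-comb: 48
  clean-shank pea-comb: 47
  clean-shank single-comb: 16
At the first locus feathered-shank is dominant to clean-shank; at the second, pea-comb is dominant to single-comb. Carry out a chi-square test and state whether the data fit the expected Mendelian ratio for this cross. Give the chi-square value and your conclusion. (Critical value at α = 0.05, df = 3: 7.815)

0.028; consistent

A dihybrid F₂ with independent assortment and complete dominance at both loci gives a 9:3:3:1 phenotypic ratio.
Under the 9:3:3:1 hypothesis (Σ ratio = 16, N = 256):
  feathered-shank pea-comb: 256 × 9/16 = 144
  feathered-shank single-comb: 256 × 3/16 = 48
  clean-shank pea-comb: 256 × 3/16 = 48
  clean-shank single-comb: 256 × 1/16 = 16
χ² = Σ (O − E)² / E
  feathered-shank pea-comb: (145 − 144)² / 144 = 0.0069
  feathered-shank single-comb: (48 − 48)² / 48 = 0.0000
  clean-shank pea-comb: (47 − 48)² / 48 = 0.0208
  clean-shank single-comb: (16 − 16)² / 16 = 0.0000
χ² = 0.0069 + 0.0000 + 0.0208 + 0.0000 = 0.0277 ≈ 0.028
Degrees of freedom = 4 − 1 = 3; critical value at α = 0.05 is 7.815.
Since 0.028 < 7.815, we fail to reject the null hypothesis — the data are consistent with the 9:3:3:1 ratio.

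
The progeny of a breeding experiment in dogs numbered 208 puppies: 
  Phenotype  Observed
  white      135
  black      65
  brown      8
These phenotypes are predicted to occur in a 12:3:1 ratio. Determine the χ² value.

22.083

The 12:3:1 ratio has 16 parts, so with N = 208 the expected counts are:
  white: 208 × 12/16 = 156
  black: 208 × 3/16 = 39
  brown: 208 × 1/16 = 13
χ² = Σ (O − E)² / E
  white: (135 − 156)² / 156 = 2.8269
  black: (65 − 39)² / 39 = 17.3333
  brown: (8 − 13)² / 13 = 1.9231
χ² = 2.8269 + 17.3333 + 1.9231 = 22.0833 ≈ 22.083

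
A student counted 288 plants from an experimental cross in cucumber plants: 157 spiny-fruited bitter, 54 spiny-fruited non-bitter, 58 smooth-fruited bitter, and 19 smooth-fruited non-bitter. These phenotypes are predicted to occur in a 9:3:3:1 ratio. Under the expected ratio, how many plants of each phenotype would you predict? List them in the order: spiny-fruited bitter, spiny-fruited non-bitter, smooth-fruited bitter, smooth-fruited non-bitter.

162, 54, 54, 18

Expected counts for N = 288 under a 9:3:3:1 ratio (total parts = 16):
  spiny-fruited bitter: 288 × 9/16 = 162
  spiny-fruited non-bitter: 288 × 3/16 = 54
  smooth-fruited bitter: 288 × 3/16 = 54
  smooth-fruited non-bitter: 288 × 1/16 = 18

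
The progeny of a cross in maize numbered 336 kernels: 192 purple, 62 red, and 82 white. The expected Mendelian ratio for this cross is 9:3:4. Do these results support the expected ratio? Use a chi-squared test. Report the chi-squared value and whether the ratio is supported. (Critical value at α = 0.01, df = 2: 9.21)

0.111; consistent

Expected counts for N = 336 under a 9:3:4 ratio (total parts = 16):
  purple: 336 × 9/16 = 189
  red: 336 × 3/16 = 63
  white: 336 × 4/16 = 84
χ² = Σ (O − E)² / E
  purple: (192 − 189)² / 189 = 0.0476
  red: (62 − 63)² / 63 = 0.0159
  white: (82 − 84)² / 84 = 0.0476
χ² = 0.0476 + 0.0159 + 0.0476 = 0.1111 ≈ 0.111
Degrees of freedom = 3 − 1 = 2; critical value at α = 0.01 is 9.21.
Since 0.111 < 9.21, we fail to reject the null hypothesis — the data are consistent with the 9:3:4 ratio.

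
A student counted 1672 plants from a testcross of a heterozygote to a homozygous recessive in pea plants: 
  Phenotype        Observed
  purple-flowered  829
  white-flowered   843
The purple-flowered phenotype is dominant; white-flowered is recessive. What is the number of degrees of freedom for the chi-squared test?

A testcross of a heterozygote (Aa × aa) gives a 1:1 phenotypic ratio.
A goodness-of-fit test with 2 phenotype classes has df = 2 − 1 = 1.

1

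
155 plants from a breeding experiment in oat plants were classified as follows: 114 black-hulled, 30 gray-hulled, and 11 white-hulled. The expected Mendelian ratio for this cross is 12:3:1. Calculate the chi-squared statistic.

Under the 12:3:1 hypothesis (Σ ratio = 16, N = 155):
  black-hulled: 155 × 12/16 = 116.25
  gray-hulled: 155 × 3/16 = 29.0625
  white-hulled: 155 × 1/16 = 9.6875
χ² = Σ (O − E)² / E
  black-hulled: (114 − 116.25)² / 116.25 = 0.0435
  gray-hulled: (30 − 29.0625)² / 29.0625 = 0.0302
  white-hulled: (11 − 9.6875)² / 9.6875 = 0.1778
χ² = 0.0435 + 0.0302 + 0.1778 = 0.2515 ≈ 0.252

0.252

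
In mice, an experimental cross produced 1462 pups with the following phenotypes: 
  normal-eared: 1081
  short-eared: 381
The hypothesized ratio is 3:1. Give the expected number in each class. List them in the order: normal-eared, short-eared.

Under the 3:1 hypothesis (Σ ratio = 4, N = 1462):
  normal-eared: 1462 × 3/4 = 1096.5
  short-eared: 1462 × 1/4 = 365.5

1096.5, 365.5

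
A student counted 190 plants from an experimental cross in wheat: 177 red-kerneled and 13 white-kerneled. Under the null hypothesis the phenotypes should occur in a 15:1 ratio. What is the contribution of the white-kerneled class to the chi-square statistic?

The 15:1 ratio has 16 parts, so with N = 190 the expected counts are:
  red-kerneled: 190 × 15/16 = 178.125
  white-kerneled: 190 × 1/16 = 11.875
Contribution of white-kerneled: (13 − 11.875)² / 11.875 = 0.1066

0.107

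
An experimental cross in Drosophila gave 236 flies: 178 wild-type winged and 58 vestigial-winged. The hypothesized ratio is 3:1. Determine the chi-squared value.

Expected counts for N = 236 under a 3:1 ratio (total parts = 4):
  wild-type winged: 236 × 3/4 = 177
  vestigial-winged: 236 × 1/4 = 59
χ² = Σ (O − E)² / E
  wild-type winged: (178 − 177)² / 177 = 0.0056
  vestigial-winged: (58 − 59)² / 59 = 0.0169
χ² = 0.0056 + 0.0169 = 0.0225 ≈ 0.023

0.023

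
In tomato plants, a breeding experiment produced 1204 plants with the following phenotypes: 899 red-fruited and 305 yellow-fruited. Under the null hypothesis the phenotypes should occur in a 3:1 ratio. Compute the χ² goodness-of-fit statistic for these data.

0.071

Expected counts for N = 1204 under a 3:1 ratio (total parts = 4):
  red-fruited: 1204 × 3/4 = 903
  yellow-fruited: 1204 × 1/4 = 301
χ² = Σ (O − E)² / E
  red-fruited: (899 − 903)² / 903 = 0.0177
  yellow-fruited: (305 − 301)² / 301 = 0.0532
χ² = 0.0177 + 0.0532 = 0.0709 ≈ 0.071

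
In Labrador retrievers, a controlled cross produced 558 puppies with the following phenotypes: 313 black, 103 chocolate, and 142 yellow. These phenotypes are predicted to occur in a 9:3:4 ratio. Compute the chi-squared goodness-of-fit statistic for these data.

0.072

The 9:3:4 ratio has 16 parts, so with N = 558 the expected counts are:
  black: 558 × 9/16 = 313.875
  chocolate: 558 × 3/16 = 104.625
  yellow: 558 × 4/16 = 139.5
χ² = Σ (O − E)² / E
  black: (313 − 313.875)² / 313.875 = 0.0024
  chocolate: (103 − 104.625)² / 104.625 = 0.0252
  yellow: (142 − 139.5)² / 139.5 = 0.0448
χ² = 0.0024 + 0.0252 + 0.0448 = 0.0724 ≈ 0.072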